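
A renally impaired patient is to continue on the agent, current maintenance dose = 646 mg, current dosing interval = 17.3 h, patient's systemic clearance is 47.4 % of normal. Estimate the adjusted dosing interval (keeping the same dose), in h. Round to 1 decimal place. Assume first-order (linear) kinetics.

To keep the same average steady-state level, dosing rate must scale with clearance.
CL ratio = 47.4 / 100 = 0.4740
New interval (same dose) = 17.3 / 0.4740 = 36.50 h

36.5 h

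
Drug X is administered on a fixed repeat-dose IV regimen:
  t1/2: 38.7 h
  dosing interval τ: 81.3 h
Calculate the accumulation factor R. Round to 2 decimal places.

k = ln2 / t½ = 0.693147 / 38.7 = 0.01791 h⁻¹
e^(−kτ) = e^(−0.01791 × 81.3) = 0.2331
Accumulation ratio R = 1 / (1 − e^(−kτ)) = 1 / (1 − 0.2331) = 1.304

1.30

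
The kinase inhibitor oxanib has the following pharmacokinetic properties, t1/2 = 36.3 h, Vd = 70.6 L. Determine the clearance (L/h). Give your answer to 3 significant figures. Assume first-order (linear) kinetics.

k = ln2 / t½ = 0.693147 / 36.3 = 0.01909 h⁻¹
CL = k × Vd = 0.01909 × 70.6 = 1.348 L/h

1.35 L/h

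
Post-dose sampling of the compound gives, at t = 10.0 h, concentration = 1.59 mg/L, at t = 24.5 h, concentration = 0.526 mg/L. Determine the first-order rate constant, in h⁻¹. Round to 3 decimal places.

0.076 h⁻¹

k = ln(C₁/C₂) / (t₂ − t₁) = ln(1.59/0.526) / (24.5 − 10.0)
  = 1.106 / 14.50 = 0.07628 h⁻¹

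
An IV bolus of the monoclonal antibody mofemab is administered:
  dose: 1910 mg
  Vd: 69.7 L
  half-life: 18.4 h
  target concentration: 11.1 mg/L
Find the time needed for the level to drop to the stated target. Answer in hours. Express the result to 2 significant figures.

24 h

C₀ = Dose / Vd = 1910 / 69.7 = 27.40 mg/L
k = ln2 / t½ = 0.693147 / 18.4 = 0.03767 h⁻¹
t = ln(C₀ / C) / k = ln(27.40 / 11.1) / 0.03767
  = ln(2.468) / 0.03767 = 0.9034 / 0.03767 = 23.98 h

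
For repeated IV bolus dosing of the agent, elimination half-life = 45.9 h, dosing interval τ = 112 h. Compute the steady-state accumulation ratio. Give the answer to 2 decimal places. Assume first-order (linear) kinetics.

1.23

k = ln2 / t½ = 0.693147 / 45.9 = 0.01510 h⁻¹
e^(−kτ) = e^(−0.01510 × 112) = 0.1843
Accumulation ratio R = 1 / (1 − e^(−kτ)) = 1 / (1 − 0.1843) = 1.226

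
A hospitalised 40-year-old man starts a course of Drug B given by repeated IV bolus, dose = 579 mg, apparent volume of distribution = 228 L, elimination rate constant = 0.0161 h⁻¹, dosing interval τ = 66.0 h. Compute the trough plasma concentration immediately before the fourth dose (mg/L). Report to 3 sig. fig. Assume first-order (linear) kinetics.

C₀ per dose = Dose / Vd = 579 / 228 = 2.539 mg/L
Fraction remaining after one interval: r = e^(−kτ) = e^(−0.01610 × 66.0) = 0.3456
Before dose 4, 3 doses have been given (aged 1τ, 2τ, 3τ).
C_trough = C₀ × (r + r² + … + r^3) = C₀ × r(1−r^3)/(1−r)
        = 2.539 × 0.3456 × (1 − 0.04128) / (1 − 0.3456) = 1.286 mg/L

1.29 mg/L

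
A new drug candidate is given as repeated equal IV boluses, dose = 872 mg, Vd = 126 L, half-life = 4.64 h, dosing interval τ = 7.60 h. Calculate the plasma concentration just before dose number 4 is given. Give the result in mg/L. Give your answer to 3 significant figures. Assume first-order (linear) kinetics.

C₀ per dose = Dose / Vd = 872 / 126 = 6.921 mg/L
k = ln2 / t½ = 0.693147 / 4.64 = 0.1494 h⁻¹
Fraction remaining after one interval: r = e^(−kτ) = e^(−0.1494 × 7.60) = 0.3213
Before dose 4, 3 doses have been given (aged 1τ, 2τ, 3τ).
C_trough = C₀ × (r + r² + … + r^3) = C₀ × r(1−r^3)/(1−r)
        = 6.921 × 0.3213 × (1 − 0.03317) / (1 − 0.3213) = 3.168 mg/L

3.17 mg/L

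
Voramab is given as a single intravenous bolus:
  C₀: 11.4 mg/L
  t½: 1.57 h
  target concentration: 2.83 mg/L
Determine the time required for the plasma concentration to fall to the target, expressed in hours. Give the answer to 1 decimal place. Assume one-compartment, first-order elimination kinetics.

k = ln2 / t½ = 0.693147 / 1.57 = 0.4415 h⁻¹
t = ln(C₀ / C) / k = ln(11.40 / 2.83) / 0.4415
  = ln(4.028) / 0.4415 = 1.393 / 0.4415 = 3.155 h

3.2 h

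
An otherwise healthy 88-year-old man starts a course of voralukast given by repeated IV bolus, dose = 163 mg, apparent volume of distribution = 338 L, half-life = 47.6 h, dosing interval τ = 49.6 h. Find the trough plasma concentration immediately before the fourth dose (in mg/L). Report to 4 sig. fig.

C₀ per dose = Dose / Vd = 163 / 338 = 0.4822 mg/L
k = ln2 / t½ = 0.693147 / 47.6 = 0.01456 h⁻¹
Fraction remaining after one interval: r = e^(−kτ) = e^(−0.01456 × 49.6) = 0.4857
Before dose 4, 3 doses have been given (aged 1τ, 2τ, 3τ).
C_trough = C₀ × (r + r² + … + r^3) = C₀ × r(1−r^3)/(1−r)
        = 0.4822 × 0.4857 × (1 − 0.1146) / (1 − 0.4857) = 0.4032 mg/L

0.4032 mg/L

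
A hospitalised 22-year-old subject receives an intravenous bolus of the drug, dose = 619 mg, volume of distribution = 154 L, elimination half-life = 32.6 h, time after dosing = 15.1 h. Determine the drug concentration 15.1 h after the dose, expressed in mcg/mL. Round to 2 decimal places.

C₀ = Dose / Vd = 619.0 / 154 = 4.019 mg/L
k = ln2 / t½ = 0.693147 / 32.6 = 0.02126 h⁻¹
C = C₀ · e^(−k·t) = 4.019 × e^(−0.02126 × 15.1)
  = 4.019 × 0.7254 = 2.915 mg/L
(2.915 mg/L = 2.915 mcg/mL)

2.92 mcg/mL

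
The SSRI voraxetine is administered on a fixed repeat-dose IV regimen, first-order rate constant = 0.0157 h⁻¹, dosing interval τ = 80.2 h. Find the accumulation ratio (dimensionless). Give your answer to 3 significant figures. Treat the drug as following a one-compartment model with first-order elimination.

1.40

e^(−kτ) = e^(−0.01570 × 80.2) = 0.2839
Accumulation ratio R = 1 / (1 − e^(−kτ)) = 1 / (1 − 0.2839) = 1.396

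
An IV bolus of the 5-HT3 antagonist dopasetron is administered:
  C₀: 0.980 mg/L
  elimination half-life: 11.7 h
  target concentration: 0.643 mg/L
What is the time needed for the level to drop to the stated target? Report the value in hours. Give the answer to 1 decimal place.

7.1 h

k = ln2 / t½ = 0.693147 / 11.7 = 0.05924 h⁻¹
t = ln(C₀ / C) / k = ln(0.9800 / 0.643) / 0.05924
  = ln(1.524) / 0.05924 = 0.4213 / 0.05924 = 7.112 h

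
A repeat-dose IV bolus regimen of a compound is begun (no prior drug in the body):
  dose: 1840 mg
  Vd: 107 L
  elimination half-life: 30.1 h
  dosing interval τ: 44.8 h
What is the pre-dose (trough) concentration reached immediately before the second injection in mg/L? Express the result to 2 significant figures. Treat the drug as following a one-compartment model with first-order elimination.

6.1 mg/L

C₀ per dose = Dose / Vd = 1840 / 107 = 17.20 mg/L
k = ln2 / t½ = 0.693147 / 30.1 = 0.02303 h⁻¹
Fraction remaining after one interval: r = e^(−kτ) = e^(−0.02303 × 44.8) = 0.3564
Before dose 2, 1 dose has been given (aged 1τ).
C_trough = C₀ × r = 17.20 × 0.3564 = 6.130 mg/L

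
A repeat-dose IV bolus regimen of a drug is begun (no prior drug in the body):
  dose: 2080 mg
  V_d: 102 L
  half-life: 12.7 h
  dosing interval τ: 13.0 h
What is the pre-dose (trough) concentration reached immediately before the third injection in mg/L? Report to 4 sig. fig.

C₀ per dose = Dose / Vd = 2080 / 102 = 20.39 mg/L
k = ln2 / t½ = 0.693147 / 12.7 = 0.05458 h⁻¹
Fraction remaining after one interval: r = e^(−kτ) = e^(−0.05458 × 13.0) = 0.4919
Before dose 3, 2 doses have been given (aged 1τ, 2τ).
C_trough = C₀ × (r + r²) = 20.39 × (0.4919 + 0.2420) = 14.96 mg/L

14.96 mg/L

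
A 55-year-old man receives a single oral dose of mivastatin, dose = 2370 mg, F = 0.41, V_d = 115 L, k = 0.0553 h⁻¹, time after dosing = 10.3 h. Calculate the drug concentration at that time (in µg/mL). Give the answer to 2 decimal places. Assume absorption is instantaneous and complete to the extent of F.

Amount reaching circulation = F × Dose = 0.41 × 2370 = 971.7 mg
C₀ = F·Dose / Vd = 971.7 / 115 = 8.450 mg/L
C = C₀ · e^(−k·t) = 8.450 × e^(−0.05530 × 10.3)
  = 8.450 × 0.5658 = 4.781 mg/L
(4.781 mg/L = 4.781 µg/mL)

4.78 µg/mL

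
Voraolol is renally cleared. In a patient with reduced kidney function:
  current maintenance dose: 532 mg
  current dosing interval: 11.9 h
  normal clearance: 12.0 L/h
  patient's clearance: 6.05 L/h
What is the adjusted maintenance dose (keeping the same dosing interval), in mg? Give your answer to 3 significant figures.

268 mg

To keep the same average steady-state level, dosing rate must scale with clearance.
CL ratio = 6.05 / 12.0 = 0.5042
New dose (same interval) = 532 × 0.5042 = 268.2 mg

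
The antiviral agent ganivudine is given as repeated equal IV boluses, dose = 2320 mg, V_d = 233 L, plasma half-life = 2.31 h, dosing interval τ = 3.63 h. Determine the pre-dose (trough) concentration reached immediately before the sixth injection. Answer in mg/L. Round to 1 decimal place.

5.0 mg/L

C₀ per dose = Dose / Vd = 2320 / 233 = 9.957 mg/L
k = ln2 / t½ = 0.693147 / 2.31 = 0.3001 h⁻¹
Fraction remaining after one interval: r = e^(−kτ) = e^(−0.3001 × 3.63) = 0.3364
Before dose 6, 5 doses have been given (aged 1τ, 2τ, 3τ, 4τ, 5τ).
C_trough = C₀ × (r + r² + … + r^5) = C₀ × r(1−r^5)/(1−r)
        = 9.957 × 0.3364 × (1 − 0.004308) / (1 − 0.3364) = 5.026 mg/L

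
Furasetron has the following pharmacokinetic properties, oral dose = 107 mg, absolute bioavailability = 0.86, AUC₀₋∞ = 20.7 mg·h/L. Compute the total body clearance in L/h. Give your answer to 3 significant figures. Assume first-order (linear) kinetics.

4.45 L/h

CL = F·Dose / AUC = 0.86 × 107 / 20.7 = 4.445 L/h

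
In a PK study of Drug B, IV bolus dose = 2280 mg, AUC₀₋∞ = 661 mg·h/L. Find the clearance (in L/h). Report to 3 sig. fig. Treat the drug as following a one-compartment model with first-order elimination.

3.45 L/h

CL = Dose / AUC = 2280 / 661 = 3.449 L/h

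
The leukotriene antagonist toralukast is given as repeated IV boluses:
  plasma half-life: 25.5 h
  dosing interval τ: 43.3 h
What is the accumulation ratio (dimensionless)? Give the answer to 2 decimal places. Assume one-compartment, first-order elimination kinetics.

1.45

k = ln2 / t½ = 0.693147 / 25.5 = 0.02718 h⁻¹
e^(−kτ) = e^(−0.02718 × 43.3) = 0.3082
Accumulation ratio R = 1 / (1 − e^(−kτ)) = 1 / (1 − 0.3082) = 1.446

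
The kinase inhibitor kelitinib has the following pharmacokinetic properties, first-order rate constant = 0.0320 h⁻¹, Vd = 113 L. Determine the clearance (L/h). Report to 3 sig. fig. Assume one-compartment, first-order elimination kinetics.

3.62 L/h

CL = k × Vd = 0.0320 × 113 = 3.616 L/h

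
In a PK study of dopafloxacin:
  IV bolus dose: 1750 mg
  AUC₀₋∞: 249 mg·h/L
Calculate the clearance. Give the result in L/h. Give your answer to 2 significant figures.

7.0 L/h

CL = Dose / AUC = 1750 / 249 = 7.028 L/h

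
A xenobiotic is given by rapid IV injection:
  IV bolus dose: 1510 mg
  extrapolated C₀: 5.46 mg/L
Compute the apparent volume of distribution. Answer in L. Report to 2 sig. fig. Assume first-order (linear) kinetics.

Vd = Dose / C₀ = 1510 / 5.46 = 276.6 L

280 L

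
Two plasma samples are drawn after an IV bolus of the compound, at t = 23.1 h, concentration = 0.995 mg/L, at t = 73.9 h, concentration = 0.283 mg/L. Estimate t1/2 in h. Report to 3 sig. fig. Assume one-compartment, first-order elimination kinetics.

28.0 h

k = ln(C₁/C₂) / (t₂ − t₁) = ln(0.995/0.283) / (73.9 − 23.1)
  = 1.257 / 50.80 = 0.02474 h⁻¹
t½ = ln2 / k = 0.693147 / 0.02474 = 28.02 h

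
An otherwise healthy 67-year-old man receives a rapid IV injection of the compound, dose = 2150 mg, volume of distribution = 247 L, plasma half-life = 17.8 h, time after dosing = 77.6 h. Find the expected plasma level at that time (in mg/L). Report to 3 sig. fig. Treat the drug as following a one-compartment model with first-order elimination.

0.424 mg/L

C₀ = Dose / Vd = 2150 / 247 = 8.704 mg/L
k = ln2 / t½ = 0.693147 / 17.8 = 0.03894 h⁻¹
C = C₀ · e^(−k·t) = 8.704 × e^(−0.03894 × 77.6)
  = 8.704 × 0.04872 = 0.4241 mg/L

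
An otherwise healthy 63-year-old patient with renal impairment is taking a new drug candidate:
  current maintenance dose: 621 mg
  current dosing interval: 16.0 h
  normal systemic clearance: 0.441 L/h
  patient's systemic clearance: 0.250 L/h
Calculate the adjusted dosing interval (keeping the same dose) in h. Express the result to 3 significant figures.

28.2 h

To keep the same average steady-state level, dosing rate must scale with clearance.
CL ratio = 0.250 / 0.441 = 0.5669
New interval (same dose) = 16.0 / 0.5669 = 28.22 h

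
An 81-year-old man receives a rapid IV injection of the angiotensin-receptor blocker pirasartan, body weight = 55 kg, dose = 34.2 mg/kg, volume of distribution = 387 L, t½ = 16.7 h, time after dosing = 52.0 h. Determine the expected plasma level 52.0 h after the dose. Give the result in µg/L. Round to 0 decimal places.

Total dose = 34.2 × 55 = 1881 mg
C₀ = Dose / Vd = 1881 / 387 = 4.860 mg/L
k = ln2 / t½ = 0.693147 / 16.7 = 0.04151 h⁻¹
C = C₀ · e^(−k·t) = 4.860 × e^(−0.04151 × 52.0)
  = 4.860 × 0.1155 = 0.5613 mg/L
Convert: 0.5613 mg/L × 1000 = 561.3 µg/L

561 µg/L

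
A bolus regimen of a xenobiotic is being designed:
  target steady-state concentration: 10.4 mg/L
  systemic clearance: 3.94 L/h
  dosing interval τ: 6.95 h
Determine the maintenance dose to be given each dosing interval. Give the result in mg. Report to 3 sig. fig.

At steady state, Dose/τ = Css × CL.
Dose = Css × CL × τ = 10.4 × 3.940 × 6.95 = 284.8 mg

285 mg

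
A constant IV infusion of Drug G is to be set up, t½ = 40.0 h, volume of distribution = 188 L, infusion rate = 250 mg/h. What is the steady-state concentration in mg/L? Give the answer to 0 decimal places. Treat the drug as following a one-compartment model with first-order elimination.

77 mg/L

k = ln2 / t½ = 0.693147 / 40.0 = 0.01733 h⁻¹
CL = k × Vd = 0.01733 × 188 = 3.258 L/h
At steady state Css = R₀ / CL = 250 / 3.258 = 76.73 mg/L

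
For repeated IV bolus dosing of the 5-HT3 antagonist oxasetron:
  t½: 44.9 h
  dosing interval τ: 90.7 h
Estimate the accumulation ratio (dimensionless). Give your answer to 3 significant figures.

1.33

k = ln2 / t½ = 0.693147 / 44.9 = 0.01544 h⁻¹
e^(−kτ) = e^(−0.01544 × 90.7) = 0.2465
Accumulation ratio R = 1 / (1 − e^(−kτ)) = 1 / (1 − 0.2465) = 1.327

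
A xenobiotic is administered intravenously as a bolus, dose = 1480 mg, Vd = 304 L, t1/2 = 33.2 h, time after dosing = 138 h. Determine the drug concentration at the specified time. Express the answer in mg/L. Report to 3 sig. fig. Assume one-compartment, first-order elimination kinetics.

C₀ = Dose / Vd = 1480 / 304 = 4.868 mg/L
k = ln2 / t½ = 0.693147 / 33.2 = 0.02088 h⁻¹
C = C₀ · e^(−k·t) = 4.868 × e^(−0.02088 × 138)
  = 4.868 × 0.05605 = 0.2729 mg/L

0.273 mg/L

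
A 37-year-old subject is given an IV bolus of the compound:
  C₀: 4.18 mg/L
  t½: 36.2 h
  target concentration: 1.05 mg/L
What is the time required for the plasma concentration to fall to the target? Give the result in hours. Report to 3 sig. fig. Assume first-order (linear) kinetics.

72.2 h

k = ln2 / t½ = 0.693147 / 36.2 = 0.01915 h⁻¹
t = ln(C₀ / C) / k = ln(4.180 / 1.05) / 0.01915
  = ln(3.981) / 0.01915 = 1.382 / 0.01915 = 72.17 h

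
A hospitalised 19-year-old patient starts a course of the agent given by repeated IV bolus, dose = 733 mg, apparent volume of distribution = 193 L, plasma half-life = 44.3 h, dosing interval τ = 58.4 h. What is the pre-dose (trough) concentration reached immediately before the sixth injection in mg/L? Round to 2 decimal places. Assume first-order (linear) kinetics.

C₀ per dose = Dose / Vd = 733 / 193 = 3.798 mg/L
k = ln2 / t½ = 0.693147 / 44.3 = 0.01565 h⁻¹
Fraction remaining after one interval: r = e^(−kτ) = e^(−0.01565 × 58.4) = 0.4009
Before dose 6, 5 doses have been given (aged 1τ, 2τ, 3τ, 4τ, 5τ).
C_trough = C₀ × (r + r² + … + r^5) = C₀ × r(1−r^5)/(1−r)
        = 3.798 × 0.4009 × (1 − 0.01036) / (1 − 0.4009) = 2.515 mg/L

2.52 mg/L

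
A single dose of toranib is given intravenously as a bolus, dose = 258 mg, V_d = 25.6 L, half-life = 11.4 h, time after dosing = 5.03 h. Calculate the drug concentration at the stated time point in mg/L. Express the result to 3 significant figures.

C₀ = Dose / Vd = 258.0 / 25.6 = 10.08 mg/L
k = ln2 / t½ = 0.693147 / 11.4 = 0.06080 h⁻¹
C = C₀ · e^(−k·t) = 10.08 × e^(−0.06080 × 5.03)
  = 10.08 × 0.7365 = 7.424 mg/L

7.42 mg/L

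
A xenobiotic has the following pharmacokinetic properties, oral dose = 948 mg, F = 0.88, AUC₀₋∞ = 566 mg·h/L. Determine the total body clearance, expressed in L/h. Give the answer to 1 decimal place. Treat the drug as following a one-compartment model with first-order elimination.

CL = F·Dose / AUC = 0.88 × 948 / 566 = 1.474 L/h

1.5 L/h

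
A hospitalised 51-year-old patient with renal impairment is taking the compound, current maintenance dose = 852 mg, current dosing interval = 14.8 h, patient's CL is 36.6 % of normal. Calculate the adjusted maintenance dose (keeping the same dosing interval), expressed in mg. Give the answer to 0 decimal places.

To keep the same average steady-state level, dosing rate must scale with clearance.
CL ratio = 36.6 / 100 = 0.3660
New dose (same interval) = 852 × 0.3660 = 311.8 mg

312 mg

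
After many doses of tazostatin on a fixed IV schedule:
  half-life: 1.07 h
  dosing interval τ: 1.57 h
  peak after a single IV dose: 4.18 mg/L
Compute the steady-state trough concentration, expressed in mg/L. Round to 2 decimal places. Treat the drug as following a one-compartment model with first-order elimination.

2.37 mg/L

k = ln2 / t½ = 0.693147 / 1.07 = 0.6478 h⁻¹
e^(−kτ) = e^(−0.6478 × 1.57) = 0.3617
Accumulation ratio R = 1 / (1 − e^(−kτ)) = 1 / (1 − 0.3617) = 1.567
Steady-state trough = C₀ × R × e^(−kτ) = 4.18 × 1.567 × 0.3617 = 2.369 mg/L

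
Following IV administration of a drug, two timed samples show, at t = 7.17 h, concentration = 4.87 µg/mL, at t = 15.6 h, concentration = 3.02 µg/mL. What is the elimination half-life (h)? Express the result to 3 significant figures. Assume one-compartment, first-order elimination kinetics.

k = ln(C₁/C₂) / (t₂ − t₁) = ln(4.87/3.02) / (15.6 − 7.17)
  = 0.4778 / 8.430 = 0.05668 h⁻¹
t½ = ln2 / k = 0.693147 / 0.05668 = 12.23 h

12.2 h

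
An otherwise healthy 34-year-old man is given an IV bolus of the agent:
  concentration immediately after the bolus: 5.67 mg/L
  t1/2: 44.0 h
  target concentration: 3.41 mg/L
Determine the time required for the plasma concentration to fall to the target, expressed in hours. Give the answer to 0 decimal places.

k = ln2 / t½ = 0.693147 / 44.0 = 0.01575 h⁻¹
t = ln(C₀ / C) / k = ln(5.670 / 3.41) / 0.01575
  = ln(1.663) / 0.01575 = 0.5086 / 0.01575 = 32.29 h

32 h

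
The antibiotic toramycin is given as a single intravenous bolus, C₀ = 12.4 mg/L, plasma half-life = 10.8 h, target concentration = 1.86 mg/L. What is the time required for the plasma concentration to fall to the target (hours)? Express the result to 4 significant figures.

29.56 h

k = ln2 / t½ = 0.693147 / 10.8 = 0.06418 h⁻¹
t = ln(C₀ / C) / k = ln(12.40 / 1.86) / 0.06418
  = ln(6.667) / 0.06418 = 1.897 / 0.06418 = 29.56 h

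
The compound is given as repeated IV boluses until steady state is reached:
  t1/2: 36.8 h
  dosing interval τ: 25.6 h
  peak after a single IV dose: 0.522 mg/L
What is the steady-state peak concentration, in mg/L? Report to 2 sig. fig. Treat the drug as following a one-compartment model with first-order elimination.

k = ln2 / t½ = 0.693147 / 36.8 = 0.01884 h⁻¹
e^(−kτ) = e^(−0.01884 × 25.6) = 0.6174
Accumulation ratio R = 1 / (1 − e^(−kτ)) = 1 / (1 − 0.6174) = 2.614
Steady-state peak = C₀ × R = 0.522 × 2.614 = 1.365 mg/L

1.4 mg/L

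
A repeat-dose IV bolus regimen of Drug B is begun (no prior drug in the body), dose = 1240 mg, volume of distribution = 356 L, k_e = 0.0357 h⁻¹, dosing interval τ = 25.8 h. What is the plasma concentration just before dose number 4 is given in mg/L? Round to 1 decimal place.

2.2 mg/L

C₀ per dose = Dose / Vd = 1240 / 356 = 3.483 mg/L
Fraction remaining after one interval: r = e^(−kτ) = e^(−0.03570 × 25.8) = 0.3981
Before dose 4, 3 doses have been given (aged 1τ, 2τ, 3τ).
C_trough = C₀ × (r + r² + … + r^3) = C₀ × r(1−r^3)/(1−r)
        = 3.483 × 0.3981 × (1 − 0.06309) / (1 − 0.3981) = 2.158 mg/L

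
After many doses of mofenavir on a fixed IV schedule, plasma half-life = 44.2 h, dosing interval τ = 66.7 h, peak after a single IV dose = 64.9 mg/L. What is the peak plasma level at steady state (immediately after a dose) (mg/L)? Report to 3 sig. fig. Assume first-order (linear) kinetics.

k = ln2 / t½ = 0.693147 / 44.2 = 0.01568 h⁻¹
e^(−kτ) = e^(−0.01568 × 66.7) = 0.3514
Accumulation ratio R = 1 / (1 − e^(−kτ)) = 1 / (1 − 0.3514) = 1.542
Steady-state peak = C₀ × R = 64.9 × 1.542 = 100.1 mg/L

100 mg/L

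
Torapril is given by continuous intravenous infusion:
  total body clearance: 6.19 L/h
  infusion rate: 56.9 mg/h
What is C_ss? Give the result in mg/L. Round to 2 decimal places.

9.19 mg/L

At steady state Css = R₀ / CL = 56.9 / 6.190 = 9.192 mg/L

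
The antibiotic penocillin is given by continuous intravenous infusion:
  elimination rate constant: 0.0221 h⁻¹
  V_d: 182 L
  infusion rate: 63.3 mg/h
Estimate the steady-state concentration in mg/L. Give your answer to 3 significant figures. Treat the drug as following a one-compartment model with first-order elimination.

15.7 mg/L

CL = k × Vd = 0.02210 × 182 = 4.022 L/h
At steady state Css = R₀ / CL = 63.3 / 4.022 = 15.74 mg/L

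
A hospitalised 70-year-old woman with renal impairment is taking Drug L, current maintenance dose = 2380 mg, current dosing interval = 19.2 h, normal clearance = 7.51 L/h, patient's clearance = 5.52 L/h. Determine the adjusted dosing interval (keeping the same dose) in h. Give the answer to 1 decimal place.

To keep the same average steady-state level, dosing rate must scale with clearance.
CL ratio = 5.52 / 7.51 = 0.7350
New interval (same dose) = 19.2 / 0.7350 = 26.12 h

26.1 h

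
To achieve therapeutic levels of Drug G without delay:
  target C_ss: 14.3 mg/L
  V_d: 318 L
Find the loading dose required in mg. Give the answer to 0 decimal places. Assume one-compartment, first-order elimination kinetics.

LD = Css × Vd = 14.3 × 318 = 4547 mg

4547 mg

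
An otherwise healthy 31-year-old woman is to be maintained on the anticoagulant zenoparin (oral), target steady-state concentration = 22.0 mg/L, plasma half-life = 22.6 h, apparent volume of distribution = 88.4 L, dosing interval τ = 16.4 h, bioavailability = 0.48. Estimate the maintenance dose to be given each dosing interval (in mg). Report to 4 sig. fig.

2038 mg

k = ln2 / t½ = 0.693147 / 22.6 = 0.03067 h⁻¹
CL = k × Vd = 0.03067 × 88.4 = 2.711 L/h
At steady state, F × (Dose/τ) = Css × CL.
Dose = Css × CL × τ / F = 22.0 × 2.711 × 16.4 / 0.48 = 2038 mg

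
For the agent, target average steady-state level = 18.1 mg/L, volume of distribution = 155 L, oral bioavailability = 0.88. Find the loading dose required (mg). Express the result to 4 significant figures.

3188 mg

LD = Css × Vd / F = 18.1 × 155 / 0.88 = 3188 mg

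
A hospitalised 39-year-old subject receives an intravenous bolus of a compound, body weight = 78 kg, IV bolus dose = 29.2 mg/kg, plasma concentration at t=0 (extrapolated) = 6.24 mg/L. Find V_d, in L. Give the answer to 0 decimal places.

Dose = 29.2 × 78 = 2278 mg
Vd = Dose / C₀ = 2278 / 6.24 = 365.1 L

365 L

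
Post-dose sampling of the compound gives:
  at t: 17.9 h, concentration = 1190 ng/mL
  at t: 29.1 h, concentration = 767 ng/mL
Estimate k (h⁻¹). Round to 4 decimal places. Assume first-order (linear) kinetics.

0.0392 h⁻¹

k = ln(C₁/C₂) / (t₂ − t₁) = ln(1190/767) / (29.1 − 17.9)
  = 0.4392 / 11.20 = 0.03921 h⁻¹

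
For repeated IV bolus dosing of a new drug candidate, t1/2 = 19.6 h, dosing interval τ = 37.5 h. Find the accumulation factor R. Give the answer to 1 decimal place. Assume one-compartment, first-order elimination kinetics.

k = ln2 / t½ = 0.693147 / 19.6 = 0.03536 h⁻¹
e^(−kτ) = e^(−0.03536 × 37.5) = 0.2655
Accumulation ratio R = 1 / (1 − e^(−kτ)) = 1 / (1 − 0.2655) = 1.361

1.4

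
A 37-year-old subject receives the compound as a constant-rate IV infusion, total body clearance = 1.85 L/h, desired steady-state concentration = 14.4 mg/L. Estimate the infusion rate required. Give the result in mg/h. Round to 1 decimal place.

At steady state, infusion rate R₀ = Css × CL = 14.4 × 1.850 = 26.64 mg/h

26.6 mg/h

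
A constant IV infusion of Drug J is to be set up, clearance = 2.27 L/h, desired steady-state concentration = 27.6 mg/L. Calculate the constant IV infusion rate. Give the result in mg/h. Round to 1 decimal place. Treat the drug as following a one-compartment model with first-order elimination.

At steady state, infusion rate R₀ = Css × CL = 27.6 × 2.270 = 62.65 mg/h

62.7 mg/h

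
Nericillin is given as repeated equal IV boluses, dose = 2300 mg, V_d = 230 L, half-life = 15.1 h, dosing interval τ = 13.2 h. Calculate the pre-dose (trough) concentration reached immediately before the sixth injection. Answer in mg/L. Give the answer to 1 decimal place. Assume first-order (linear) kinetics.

C₀ per dose = Dose / Vd = 2300 / 230 = 10.00 mg/L
k = ln2 / t½ = 0.693147 / 15.1 = 0.04590 h⁻¹
Fraction remaining after one interval: r = e^(−kτ) = e^(−0.04590 × 13.2) = 0.5456
Before dose 6, 5 doses have been given (aged 1τ, 2τ, 3τ, 4τ, 5τ).
C_trough = C₀ × (r + r² + … + r^5) = C₀ × r(1−r^5)/(1−r)
        = 10.00 × 0.5456 × (1 − 0.04835) / (1 − 0.5456) = 11.43 mg/L

11.4 mg/L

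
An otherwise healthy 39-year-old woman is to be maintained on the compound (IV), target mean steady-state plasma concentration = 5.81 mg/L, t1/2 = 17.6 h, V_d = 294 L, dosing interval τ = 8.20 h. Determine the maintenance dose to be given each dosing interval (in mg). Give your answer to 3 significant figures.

552 mg

k = ln2 / t½ = 0.693147 / 17.6 = 0.03938 h⁻¹
CL = k × Vd = 0.03938 × 294 = 11.58 L/h
At steady state, Dose/τ = Css × CL.
Dose = Css × CL × τ = 5.81 × 11.58 × 8.20 = 551.7 mg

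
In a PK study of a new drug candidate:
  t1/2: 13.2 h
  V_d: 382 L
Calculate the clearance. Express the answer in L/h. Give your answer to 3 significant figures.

k = ln2 / t½ = 0.693147 / 13.2 = 0.05251 h⁻¹
CL = k × Vd = 0.05251 × 382 = 20.06 L/h

20.1 L/h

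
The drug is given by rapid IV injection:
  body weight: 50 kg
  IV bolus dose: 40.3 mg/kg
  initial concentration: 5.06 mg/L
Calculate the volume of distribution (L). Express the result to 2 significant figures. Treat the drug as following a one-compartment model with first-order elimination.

400 L

Dose = 40.3 × 50 = 2015 mg
Vd = Dose / C₀ = 2015 / 5.06 = 398.2 L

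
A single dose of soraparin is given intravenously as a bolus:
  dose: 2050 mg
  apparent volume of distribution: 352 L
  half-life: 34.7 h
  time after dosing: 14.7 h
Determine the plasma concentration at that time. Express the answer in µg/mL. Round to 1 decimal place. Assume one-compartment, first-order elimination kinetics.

C₀ = Dose / Vd = 2050 / 352 = 5.824 mg/L
k = ln2 / t½ = 0.693147 / 34.7 = 0.01998 h⁻¹
C = C₀ · e^(−k·t) = 5.824 × e^(−0.01998 × 14.7)
  = 5.824 × 0.7455 = 4.342 mg/L
(4.342 mg/L = 4.342 µg/mL)

4.3 µg/mL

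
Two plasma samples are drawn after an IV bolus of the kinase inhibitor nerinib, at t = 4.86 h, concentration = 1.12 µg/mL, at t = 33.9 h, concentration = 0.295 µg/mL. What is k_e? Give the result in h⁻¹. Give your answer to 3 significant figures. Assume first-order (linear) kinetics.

0.0459 h⁻¹

k = ln(C₁/C₂) / (t₂ − t₁) = ln(1.12/0.295) / (33.9 − 4.86)
  = 1.334 / 29.04 = 0.04594 h⁻¹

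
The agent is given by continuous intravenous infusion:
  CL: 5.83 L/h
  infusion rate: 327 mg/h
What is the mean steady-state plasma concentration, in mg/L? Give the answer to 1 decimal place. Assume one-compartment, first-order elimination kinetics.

At steady state Css = R₀ / CL = 327 / 5.830 = 56.09 mg/L

56.1 mg/L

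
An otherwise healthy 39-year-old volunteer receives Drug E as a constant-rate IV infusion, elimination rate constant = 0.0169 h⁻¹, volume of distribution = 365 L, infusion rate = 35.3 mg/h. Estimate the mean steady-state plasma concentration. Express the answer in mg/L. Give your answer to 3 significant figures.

CL = k × Vd = 0.01690 × 365 = 6.169 L/h
At steady state Css = R₀ / CL = 35.3 / 6.169 = 5.722 mg/L

5.72 mg/L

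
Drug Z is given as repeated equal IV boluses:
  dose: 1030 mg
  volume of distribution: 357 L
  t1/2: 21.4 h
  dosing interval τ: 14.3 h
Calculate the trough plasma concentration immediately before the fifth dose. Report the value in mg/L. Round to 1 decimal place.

4.1 mg/L

C₀ per dose = Dose / Vd = 1030 / 357 = 2.885 mg/L
k = ln2 / t½ = 0.693147 / 21.4 = 0.03239 h⁻¹
Fraction remaining after one interval: r = e^(−kτ) = e^(−0.03239 × 14.3) = 0.6293
Before dose 5, 4 doses have been given (aged 1τ, 2τ, 3τ, 4τ).
C_trough = C₀ × (r + r² + … + r^4) = C₀ × r(1−r^4)/(1−r)
        = 2.885 × 0.6293 × (1 − 0.1568) / (1 − 0.6293) = 4.130 mg/L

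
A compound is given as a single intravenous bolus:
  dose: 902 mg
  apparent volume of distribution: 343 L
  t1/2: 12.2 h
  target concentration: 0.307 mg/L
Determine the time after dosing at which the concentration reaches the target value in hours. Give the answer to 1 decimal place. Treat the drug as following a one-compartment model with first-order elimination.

37.8 h

C₀ = Dose / Vd = 902.0 / 343 = 2.630 mg/L
k = ln2 / t½ = 0.693147 / 12.2 = 0.05682 h⁻¹
t = ln(C₀ / C) / k = ln(2.630 / 0.307) / 0.05682
  = ln(8.567) / 0.05682 = 2.148 / 0.05682 = 37.80 h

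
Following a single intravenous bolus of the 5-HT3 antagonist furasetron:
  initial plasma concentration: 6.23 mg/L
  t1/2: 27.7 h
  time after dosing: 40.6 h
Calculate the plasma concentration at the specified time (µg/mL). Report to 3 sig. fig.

2.26 µg/mL

k = ln2 / t½ = 0.693147 / 27.7 = 0.02502 h⁻¹
C = C₀ · e^(−k·t) = 6.230 × e^(−0.02502 × 40.6)
  = 6.230 × 0.3621 = 2.256 mg/L
(2.256 mg/L = 2.256 µg/mL)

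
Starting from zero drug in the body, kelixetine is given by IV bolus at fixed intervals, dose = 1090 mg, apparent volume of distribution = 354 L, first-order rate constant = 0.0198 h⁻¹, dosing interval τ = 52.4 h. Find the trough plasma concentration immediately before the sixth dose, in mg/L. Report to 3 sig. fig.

1.68 mg/L

C₀ per dose = Dose / Vd = 1090 / 354 = 3.079 mg/L
Fraction remaining after one interval: r = e^(−kτ) = e^(−0.01980 × 52.4) = 0.3543
Before dose 6, 5 doses have been given (aged 1τ, 2τ, 3τ, 4τ, 5τ).
C_trough = C₀ × (r + r² + … + r^5) = C₀ × r(1−r^5)/(1−r)
        = 3.079 × 0.3543 × (1 − 0.005583) / (1 − 0.3543) = 1.680 mg/L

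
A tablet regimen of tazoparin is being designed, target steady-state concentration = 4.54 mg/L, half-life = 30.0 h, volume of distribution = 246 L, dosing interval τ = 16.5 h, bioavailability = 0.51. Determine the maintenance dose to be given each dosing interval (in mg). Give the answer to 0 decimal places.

k = ln2 / t½ = 0.693147 / 30.0 = 0.02310 h⁻¹
CL = k × Vd = 0.02310 × 246 = 5.683 L/h
At steady state, F × (Dose/τ) = Css × CL.
Dose = Css × CL × τ / F = 4.54 × 5.683 × 16.5 / 0.51 = 834.7 mg

835 mg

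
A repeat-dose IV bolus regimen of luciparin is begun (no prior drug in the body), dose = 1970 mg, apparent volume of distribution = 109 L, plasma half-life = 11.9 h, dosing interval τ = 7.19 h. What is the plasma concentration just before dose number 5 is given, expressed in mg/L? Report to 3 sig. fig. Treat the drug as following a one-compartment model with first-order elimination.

C₀ per dose = Dose / Vd = 1970 / 109 = 18.07 mg/L
k = ln2 / t½ = 0.693147 / 11.9 = 0.05825 h⁻¹
Fraction remaining after one interval: r = e^(−kτ) = e^(−0.05825 × 7.19) = 0.6578
Before dose 5, 4 doses have been given (aged 1τ, 2τ, 3τ, 4τ).
C_trough = C₀ × (r + r² + … + r^4) = C₀ × r(1−r^4)/(1−r)
        = 18.07 × 0.6578 × (1 − 0.1872) / (1 − 0.6578) = 28.23 mg/L

28.2 mg/L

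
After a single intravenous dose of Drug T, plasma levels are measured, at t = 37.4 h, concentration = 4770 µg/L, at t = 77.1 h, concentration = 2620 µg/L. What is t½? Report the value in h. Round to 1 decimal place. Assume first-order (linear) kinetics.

45.9 h

k = ln(C₁/C₂) / (t₂ − t₁) = ln(4770/2620) / (77.1 − 37.4)
  = 0.5992 / 39.70 = 0.01509 h⁻¹
t½ = ln2 / k = 0.693147 / 0.01509 = 45.93 h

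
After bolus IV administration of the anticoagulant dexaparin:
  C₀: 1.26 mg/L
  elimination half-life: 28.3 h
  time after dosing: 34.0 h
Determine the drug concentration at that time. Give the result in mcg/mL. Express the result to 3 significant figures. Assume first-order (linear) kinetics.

0.548 mcg/mL

k = ln2 / t½ = 0.693147 / 28.3 = 0.02449 h⁻¹
C = C₀ · e^(−k·t) = 1.260 × e^(−0.02449 × 34.0)
  = 1.260 × 0.4349 = 0.5480 mg/L
(0.5480 mg/L = 0.5480 mcg/mL)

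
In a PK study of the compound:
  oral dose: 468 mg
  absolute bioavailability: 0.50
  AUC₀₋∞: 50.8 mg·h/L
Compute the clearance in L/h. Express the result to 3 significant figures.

4.61 L/h

CL = F·Dose / AUC = 0.50 × 468 / 50.8 = 4.606 L/h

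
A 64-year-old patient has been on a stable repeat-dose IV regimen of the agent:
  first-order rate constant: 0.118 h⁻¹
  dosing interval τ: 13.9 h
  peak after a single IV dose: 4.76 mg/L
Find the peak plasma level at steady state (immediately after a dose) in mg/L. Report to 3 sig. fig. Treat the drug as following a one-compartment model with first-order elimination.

e^(−kτ) = e^(−0.1180 × 13.9) = 0.1939
Accumulation ratio R = 1 / (1 − e^(−kτ)) = 1 / (1 − 0.1939) = 1.241
Steady-state peak = C₀ × R = 4.76 × 1.241 = 5.907 mg/L

5.91 mg/L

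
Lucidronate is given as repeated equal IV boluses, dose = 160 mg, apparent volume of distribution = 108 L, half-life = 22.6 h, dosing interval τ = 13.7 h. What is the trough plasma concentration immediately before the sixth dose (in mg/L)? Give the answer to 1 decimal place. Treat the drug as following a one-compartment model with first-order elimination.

2.5 mg/L

C₀ per dose = Dose / Vd = 160 / 108 = 1.481 mg/L
k = ln2 / t½ = 0.693147 / 22.6 = 0.03067 h⁻¹
Fraction remaining after one interval: r = e^(−kτ) = e^(−0.03067 × 13.7) = 0.6569
Before dose 6, 5 doses have been given (aged 1τ, 2τ, 3τ, 4τ, 5τ).
C_trough = C₀ × (r + r² + … + r^5) = C₀ × r(1−r^5)/(1−r)
        = 1.481 × 0.6569 × (1 − 0.1223) / (1 − 0.6569) = 2.489 mg/L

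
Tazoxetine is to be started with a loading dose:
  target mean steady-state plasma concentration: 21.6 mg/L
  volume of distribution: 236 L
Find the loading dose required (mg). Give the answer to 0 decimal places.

LD = Css × Vd = 21.6 × 236 = 5098 mg

5098 mg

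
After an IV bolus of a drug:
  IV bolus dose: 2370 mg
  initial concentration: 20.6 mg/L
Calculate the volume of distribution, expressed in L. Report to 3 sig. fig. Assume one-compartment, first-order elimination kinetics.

115 L

Vd = Dose / C₀ = 2370 / 20.6 = 115.0 L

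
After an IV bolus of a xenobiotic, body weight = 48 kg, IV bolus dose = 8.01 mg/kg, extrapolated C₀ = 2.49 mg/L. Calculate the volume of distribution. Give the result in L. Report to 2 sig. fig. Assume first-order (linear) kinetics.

Dose = 8.01 × 48 = 384.5 mg
Vd = Dose / C₀ = 384.5 / 2.49 = 154.4 L

150 L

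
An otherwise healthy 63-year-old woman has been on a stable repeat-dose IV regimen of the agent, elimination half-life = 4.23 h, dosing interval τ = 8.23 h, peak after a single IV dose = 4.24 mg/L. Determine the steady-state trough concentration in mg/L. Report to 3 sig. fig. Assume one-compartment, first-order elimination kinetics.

1.49 mg/L

k = ln2 / t½ = 0.693147 / 4.23 = 0.1639 h⁻¹
e^(−kτ) = e^(−0.1639 × 8.23) = 0.2595
Accumulation ratio R = 1 / (1 − e^(−kτ)) = 1 / (1 − 0.2595) = 1.350
Steady-state trough = C₀ × R × e^(−kτ) = 4.24 × 1.350 × 0.2595 = 1.485 mg/L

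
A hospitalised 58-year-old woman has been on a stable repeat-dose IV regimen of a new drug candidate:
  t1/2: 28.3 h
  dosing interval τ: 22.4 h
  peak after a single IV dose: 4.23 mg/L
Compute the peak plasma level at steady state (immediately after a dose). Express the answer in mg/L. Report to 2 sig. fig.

k = ln2 / t½ = 0.693147 / 28.3 = 0.02449 h⁻¹
e^(−kτ) = e^(−0.02449 × 22.4) = 0.5778
Accumulation ratio R = 1 / (1 − e^(−kτ)) = 1 / (1 − 0.5778) = 2.369
Steady-state peak = C₀ × R = 4.23 × 2.369 = 10.02 mg/L

10 mg/L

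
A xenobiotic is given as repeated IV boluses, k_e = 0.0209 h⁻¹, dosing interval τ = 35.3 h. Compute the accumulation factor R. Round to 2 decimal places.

1.92

e^(−kτ) = e^(−0.02090 × 35.3) = 0.4782
Accumulation ratio R = 1 / (1 − e^(−kτ)) = 1 / (1 − 0.4782) = 1.916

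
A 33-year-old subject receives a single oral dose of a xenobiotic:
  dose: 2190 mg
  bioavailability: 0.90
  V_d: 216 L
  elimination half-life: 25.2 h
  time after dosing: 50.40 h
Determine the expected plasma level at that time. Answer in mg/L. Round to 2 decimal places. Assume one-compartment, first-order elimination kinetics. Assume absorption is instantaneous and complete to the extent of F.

Amount reaching circulation = F × Dose = 0.90 × 2190 = 1971 mg
C₀ = F·Dose / Vd = 1971 / 216 = 9.125 mg/L
k = ln2 / t½ = 0.693147 / 25.2 = 0.02751 h⁻¹
t / t½ = 50.40 / 25.2 = 2 half-lives
C = C₀ × (1/2)^2 = 9.125 × 0.2500 = 2.281 mg/L

2.28 mg/L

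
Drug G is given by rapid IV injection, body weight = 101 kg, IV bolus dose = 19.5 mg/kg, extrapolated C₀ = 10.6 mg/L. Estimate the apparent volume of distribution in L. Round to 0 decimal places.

Dose = 19.5 × 101 = 1970 mg
Vd = Dose / C₀ = 1970 / 10.6 = 185.8 L

186 L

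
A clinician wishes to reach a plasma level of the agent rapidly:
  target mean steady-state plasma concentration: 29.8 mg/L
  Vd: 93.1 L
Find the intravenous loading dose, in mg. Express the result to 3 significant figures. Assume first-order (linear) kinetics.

2770 mg

LD = Css × Vd = 29.8 × 93.1 = 2774 mg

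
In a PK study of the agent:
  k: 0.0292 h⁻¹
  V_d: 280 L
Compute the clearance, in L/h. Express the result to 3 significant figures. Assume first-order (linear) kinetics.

CL = k × Vd = 0.0292 × 280 = 8.176 L/h

8.18 L/h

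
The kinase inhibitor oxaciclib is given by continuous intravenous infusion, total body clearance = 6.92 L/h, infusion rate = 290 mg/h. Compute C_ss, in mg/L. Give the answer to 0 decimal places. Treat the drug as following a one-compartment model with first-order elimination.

42 mg/L

At steady state Css = R₀ / CL = 290 / 6.920 = 41.91 mg/L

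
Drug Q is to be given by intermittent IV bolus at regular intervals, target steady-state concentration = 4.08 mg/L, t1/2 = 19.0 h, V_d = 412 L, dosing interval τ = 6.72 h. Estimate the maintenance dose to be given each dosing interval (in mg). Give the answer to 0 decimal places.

412 mg

k = ln2 / t½ = 0.693147 / 19.0 = 0.03648 h⁻¹
CL = k × Vd = 0.03648 × 412 = 15.03 L/h
At steady state, Dose/τ = Css × CL.
Dose = Css × CL × τ = 4.08 × 15.03 × 6.72 = 412.1 mg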